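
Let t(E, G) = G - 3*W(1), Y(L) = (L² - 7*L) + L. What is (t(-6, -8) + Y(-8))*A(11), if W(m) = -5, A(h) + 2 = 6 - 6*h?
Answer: -7378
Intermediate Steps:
A(h) = 4 - 6*h (A(h) = -2 + (6 - 6*h) = 4 - 6*h)
Y(L) = L² - 6*L
t(E, G) = 15 + G (t(E, G) = G - 3*(-5) = G + 15 = 15 + G)
(t(-6, -8) + Y(-8))*A(11) = ((15 - 8) - 8*(-6 - 8))*(4 - 6*11) = (7 - 8*(-14))*(4 - 66) = (7 + 112)*(-62) = 119*(-62) = -7378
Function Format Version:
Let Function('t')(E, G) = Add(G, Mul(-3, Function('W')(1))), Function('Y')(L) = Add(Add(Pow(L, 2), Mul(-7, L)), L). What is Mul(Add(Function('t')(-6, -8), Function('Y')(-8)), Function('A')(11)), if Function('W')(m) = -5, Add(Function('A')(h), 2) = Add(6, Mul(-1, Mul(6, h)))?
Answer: -7378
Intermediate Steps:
Function('A')(h) = Add(4, Mul(-6, h)) (Function('A')(h) = Add(-2, Add(6, Mul(-1, Mul(6, h)))) = Add(-2, Add(6, Mul(-6, h))) = Add(4, Mul(-6, h)))
Function('Y')(L) = Add(Pow(L, 2), Mul(-6, L))
Function('t')(E, G) = Add(15, G) (Function('t')(E, G) = Add(G, Mul(-3, -5)) = Add(G, 15) = Add(15, G))
Mul(Add(Function('t')(-6, -8), Function('Y')(-8)), Function('A')(11)) = Mul(Add(Add(15, -8), Mul(-8, Add(-6, -8))), Add(4, Mul(-6, 11))) = Mul(Add(7, Mul(-8, -14)), Add(4, -66)) = Mul(Add(7, 112), -62) = Mul(119, -62) = -7378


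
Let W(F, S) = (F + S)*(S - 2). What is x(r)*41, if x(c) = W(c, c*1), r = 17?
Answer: 20910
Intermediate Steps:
W(F, S) = (-2 + S)*(F + S) (W(F, S) = (F + S)*(-2 + S) = (-2 + S)*(F + S))
x(c) = -4*c + 2*c² (x(c) = (c*1)² - 2*c - 2*c + c*(c*1) = c² - 2*c - 2*c + c*c = c² - 2*c - 2*c + c² = -4*c + 2*c²)
x(r)*41 = (2*17*(-2 + 17))*41 = (2*17*15)*41 = 510*41 = 20910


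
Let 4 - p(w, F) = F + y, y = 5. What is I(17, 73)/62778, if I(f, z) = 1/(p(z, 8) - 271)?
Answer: -1/17577840 ≈ -5.6890e-8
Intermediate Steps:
p(w, F) = -1 - F (p(w, F) = 4 - (F + 5) = 4 - (5 + F) = 4 + (-5 - F) = -1 - F)
I(f, z) = -1/280 (I(f, z) = 1/((-1 - 1*8) - 271) = 1/((-1 - 8) - 271) = 1/(-9 - 271) = 1/(-280) = -1/280)
I(17, 73)/62778 = -1/280/62778 = -1/280*1/62778 = -1/17577840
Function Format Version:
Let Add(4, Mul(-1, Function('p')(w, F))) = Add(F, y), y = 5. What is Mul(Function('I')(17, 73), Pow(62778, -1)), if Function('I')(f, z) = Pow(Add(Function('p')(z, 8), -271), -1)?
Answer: Rational(-1, 17577840) ≈ -5.6890e-8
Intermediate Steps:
Function('p')(w, F) = Add(-1, Mul(-1, F)) (Function('p')(w, F) = Add(4, Mul(-1, Add(F, 5))) = Add(4, Mul(-1, Add(5, F))) = Add(4, Add(-5, Mul(-1, F))) = Add(-1, Mul(-1, F)))
Function('I')(f, z) = Rational(-1, 280) (Function('I')(f, z) = Pow(Add(Add(-1, Mul(-1, 8)), -271), -1) = Pow(Add(Add(-1, -8), -271), -1) = Pow(Add(-9, -271), -1) = Pow(-280, -1) = Rational(-1, 280))
Mul(Function('I')(17, 73), Pow(62778, -1)) = Mul(Rational(-1, 280), Pow(62778, -1)) = Mul(Rational(-1, 280), Rational(1, 62778)) = Rational(-1, 17577840)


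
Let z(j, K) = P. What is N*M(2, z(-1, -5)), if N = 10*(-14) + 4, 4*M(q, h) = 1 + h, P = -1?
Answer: 0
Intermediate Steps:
z(j, K) = -1
M(q, h) = 1/4 + h/4 (M(q, h) = (1 + h)/4 = 1/4 + h/4)
N = -136 (N = -140 + 4 = -136)
N*M(2, z(-1, -5)) = -136*(1/4 + (1/4)*(-1)) = -136*(1/4 - 1/4) = -136*0 = 0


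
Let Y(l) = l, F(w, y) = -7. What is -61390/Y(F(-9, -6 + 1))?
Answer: 8770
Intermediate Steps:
-61390/Y(F(-9, -6 + 1)) = -61390/(-7) = -61390*(-1/7) = 8770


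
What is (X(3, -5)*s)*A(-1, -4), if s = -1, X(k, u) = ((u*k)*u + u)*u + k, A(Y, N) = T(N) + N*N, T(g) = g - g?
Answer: 5552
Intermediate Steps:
T(g) = 0
A(Y, N) = N**2 (A(Y, N) = 0 + N*N = 0 + N**2 = N**2)
X(k, u) = k + u*(u + k*u**2) (X(k, u) = ((k*u)*u + u)*u + k = (k*u**2 + u)*u + k = (u + k*u**2)*u + k = u*(u + k*u**2) + k = k + u*(u + k*u**2))
(X(3, -5)*s)*A(-1, -4) = ((3 + (-5)**2 + 3*(-5)**3)*(-1))*(-4)**2 = ((3 + 25 + 3*(-125))*(-1))*16 = ((3 + 25 - 375)*(-1))*16 = -347*(-1)*16 = 347*16 = 5552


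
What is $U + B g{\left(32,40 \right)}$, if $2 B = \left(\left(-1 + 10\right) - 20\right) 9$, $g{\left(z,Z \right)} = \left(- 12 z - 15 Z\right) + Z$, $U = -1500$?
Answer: $45228$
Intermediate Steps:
$g{\left(z,Z \right)} = - 14 Z - 12 z$ ($g{\left(z,Z \right)} = \left(- 15 Z - 12 z\right) + Z = - 14 Z - 12 z$)
$B = - \frac{99}{2}$ ($B = \frac{\left(\left(-1 + 10\right) - 20\right) 9}{2} = \frac{\left(9 - 20\right) 9}{2} = \frac{\left(-11\right) 9}{2} = \frac{1}{2} \left(-99\right) = - \frac{99}{2} \approx -49.5$)
$U + B g{\left(32,40 \right)} = -1500 - \frac{99 \left(\left(-14\right) 40 - 384\right)}{2} = -1500 - \frac{99 \left(-560 - 384\right)}{2} = -1500 - -46728 = -1500 + 46728 = 45228$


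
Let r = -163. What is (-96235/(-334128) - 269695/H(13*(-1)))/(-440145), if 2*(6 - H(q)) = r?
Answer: 36041692159/5147266899600 ≈ 0.0070021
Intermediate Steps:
H(q) = 175/2 (H(q) = 6 - ½*(-163) = 6 + 163/2 = 175/2)
(-96235/(-334128) - 269695/H(13*(-1)))/(-440145) = (-96235/(-334128) - 269695/175/2)/(-440145) = (-96235*(-1/334128) - 269695*2/175)*(-1/440145) = (96235/334128 - 107878/35)*(-1/440145) = -36041692159/11694480*(-1/440145) = 36041692159/5147266899600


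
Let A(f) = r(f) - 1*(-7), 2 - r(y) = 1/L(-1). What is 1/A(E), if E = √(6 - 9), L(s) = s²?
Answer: ⅛ ≈ 0.12500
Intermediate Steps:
r(y) = 1 (r(y) = 2 - 1/((-1)²) = 2 - 1/1 = 2 - 1*1 = 2 - 1 = 1)
E = I*√3 (E = √(-3) = I*√3 ≈ 1.732*I)
A(f) = 8 (A(f) = 1 - 1*(-7) = 1 + 7 = 8)
1/A(E) = 1/8 = ⅛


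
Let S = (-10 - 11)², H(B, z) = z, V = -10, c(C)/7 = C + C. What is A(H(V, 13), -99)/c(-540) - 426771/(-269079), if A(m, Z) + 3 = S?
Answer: 172696231/113013180 ≈ 1.5281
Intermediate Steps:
c(C) = 14*C (c(C) = 7*(C + C) = 7*(2*C) = 14*C)
S = 441 (S = (-21)² = 441)
A(m, Z) = 438 (A(m, Z) = -3 + 441 = 438)
A(H(V, 13), -99)/c(-540) - 426771/(-269079) = 438/((14*(-540))) - 426771/(-269079) = 438/(-7560) - 426771*(-1/269079) = 438*(-1/7560) + 142257/89693 = -73/1260 + 142257/89693 = 172696231/113013180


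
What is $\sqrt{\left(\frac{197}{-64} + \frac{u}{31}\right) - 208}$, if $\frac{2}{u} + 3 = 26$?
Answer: $\frac{i \sqrt{6867465557}}{5704} \approx 14.528 i$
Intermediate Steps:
$u = \frac{2}{23}$ ($u = \frac{2}{-3 + 26} = \frac{2}{23} \approx 0.086957$)
$\sqrt{\left(\frac{197}{-64} + \frac{u}{31}\right) - 208} = \sqrt{\left(\frac{197}{-64} + \frac{2}{23 \cdot 31}\right) - 208} = \sqrt{\left(197 \left(- \frac{1}{64}\right) + \frac{2}{23} \cdot \frac{1}{31}\right) - 208} = \sqrt{\left(- \frac{197}{64} + \frac{2}{713}\right) - 208} = \sqrt{- \frac{140333}{45632} - 208} = \sqrt{- \frac{9631789}{45632}} = \frac{i \sqrt{6867465557}}{5704}$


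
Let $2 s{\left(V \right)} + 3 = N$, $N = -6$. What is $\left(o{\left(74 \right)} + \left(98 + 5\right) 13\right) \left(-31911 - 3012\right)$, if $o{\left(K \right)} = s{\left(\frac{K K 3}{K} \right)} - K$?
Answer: $- \frac{88040883}{2} \approx -4.402 \cdot 10^{7}$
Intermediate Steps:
$s{\left(V \right)} = - \frac{9}{2}$ ($s{\left(V \right)} = - \frac{3}{2} + \frac{1}{2} \left(-6\right) = - \frac{3}{2} - 3 = - \frac{9}{2}$)
$o{\left(K \right)} = - \frac{9}{2} - K$
$\left(o{\left(74 \right)} + \left(98 + 5\right) 13\right) \left(-31911 - 3012\right) = \left(\left(- \frac{9}{2} - 74\right) + \left(98 + 5\right) 13\right) \left(-31911 - 3012\right) = \left(\left(- \frac{9}{2} - 74\right) + 103 \cdot 13\right) \left(-34923\right) = \left(- \frac{157}{2} + 1339\right) \left(-34923\right) = \frac{2521}{2} \left(-34923\right) = - \frac{88040883}{2}$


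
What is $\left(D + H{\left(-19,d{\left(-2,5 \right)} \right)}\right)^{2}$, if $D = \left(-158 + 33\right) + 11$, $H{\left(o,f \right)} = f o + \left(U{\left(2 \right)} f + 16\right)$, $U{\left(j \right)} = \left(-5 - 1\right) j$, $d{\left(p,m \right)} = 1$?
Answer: $16641$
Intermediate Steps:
$U{\left(j \right)} = - 6 j$
$H{\left(o,f \right)} = 16 - 12 f + f o$ ($H{\left(o,f \right)} = f o + \left(\left(-6\right) 2 f + 16\right) = f o - \left(-16 + 12 f\right) = 16 - 12 f + f o$)
$D = -114$ ($D = -125 + 11 = -114$)
$\left(D + H{\left(-19,d{\left(-2,5 \right)} \right)}\right)^{2} = \left(-114 + \left(16 - 12 + 1 \left(-19\right)\right)\right)^{2} = \left(-114 - 15\right)^{2} = \left(-129\right)^{2} = 16641$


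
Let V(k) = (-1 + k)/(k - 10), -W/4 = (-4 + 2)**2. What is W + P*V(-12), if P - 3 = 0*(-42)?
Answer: -313/22 ≈ -14.227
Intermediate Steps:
W = -16 (W = -4*(-4 + 2)**2 = -4*(-2)**2 = -4*4 = -16)
V(k) = (-1 + k)/(-10 + k)
P = 3 (P = 3 + 0*(-42) = 3 + 0 = 3)
W + P*V(-12) = -16 + 3*((-1 - 12)/(-10 - 12)) = -16 + 3*(-13/(-22)) = -16 + 3*(-1/22*(-13)) = -16 + 3*(13/22) = -16 + 39/22 = -313/22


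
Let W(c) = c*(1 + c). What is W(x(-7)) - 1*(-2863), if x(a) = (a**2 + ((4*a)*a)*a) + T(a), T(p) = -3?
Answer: 1759813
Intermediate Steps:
x(a) = -3 + a**2 + 4*a**3 (x(a) = (a**2 + ((4*a)*a)*a) - 3 = (a**2 + (4*a**2)*a) - 3 = (a**2 + 4*a**3) - 3 = -3 + a**2 + 4*a**3)
W(x(-7)) - 1*(-2863) = (-3 + (-7)**2 + 4*(-7)**3)*(1 + (-3 + (-7)**2 + 4*(-7)**3)) - 1*(-2863) = (-3 + 49 + 4*(-343))*(1 + (-3 + 49 + 4*(-343))) + 2863 = (-3 + 49 - 1372)*(1 + (-3 + 49 - 1372)) + 2863 = -1326*(1 - 1326) + 2863 = -1326*(-1325) + 2863 = 1756950 + 2863 = 1759813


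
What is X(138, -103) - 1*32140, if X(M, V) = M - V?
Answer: -31899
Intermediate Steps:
X(138, -103) - 1*32140 = (138 - 1*(-103)) - 1*32140 = (138 + 103) - 32140 = 241 - 32140 = -31899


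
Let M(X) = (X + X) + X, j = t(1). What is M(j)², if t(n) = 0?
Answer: 0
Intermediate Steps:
j = 0
M(X) = 3*X (M(X) = 2*X + X = 3*X)
M(j)² = (3*0)² = 0² = 0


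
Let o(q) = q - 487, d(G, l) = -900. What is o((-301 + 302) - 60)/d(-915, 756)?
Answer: 91/150 ≈ 0.60667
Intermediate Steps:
o(q) = -487 + q
o((-301 + 302) - 60)/d(-915, 756) = (-487 + ((-301 + 302) - 60))/(-900) = (-487 + (1 - 60))*(-1/900) = (-487 - 59)*(-1/900) = -546*(-1/900) = 91/150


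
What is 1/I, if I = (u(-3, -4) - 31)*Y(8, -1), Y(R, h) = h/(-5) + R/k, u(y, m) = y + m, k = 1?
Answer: -5/1558 ≈ -0.0032092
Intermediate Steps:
u(y, m) = m + y
Y(R, h) = R - h/5 (Y(R, h) = h/(-5) + R/1 = h*(-⅕) + R*1 = -h/5 + R = R - h/5)
I = -1558/5 (I = ((-4 - 3) - 31)*(8 - ⅕*(-1)) = (-7 - 31)*(8 + ⅕) = -38*41/5 = -1558/5 ≈ -311.60)
1/I = 1/(-1558/5) = -5/1558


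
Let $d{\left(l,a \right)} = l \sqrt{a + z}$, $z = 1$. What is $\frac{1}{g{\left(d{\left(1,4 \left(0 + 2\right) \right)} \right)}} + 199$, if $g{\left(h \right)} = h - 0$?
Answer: $\frac{598}{3} \approx 199.33$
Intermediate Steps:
$d{\left(l,a \right)} = l \sqrt{1 + a}$ ($d{\left(l,a \right)} = l \sqrt{a + 1} = l \sqrt{1 + a}$)
$g{\left(h \right)} = h$ ($g{\left(h \right)} = h + 0 = h$)
$\frac{1}{g{\left(d{\left(1,4 \left(0 + 2\right) \right)} \right)}} + 199 = \frac{1}{1 \sqrt{1 + 4 \left(0 + 2\right)}} + 199 = \frac{1}{1 \sqrt{1 + 4 \cdot 2}} + 199 = \frac{1}{1 \sqrt{1 + 8}} + 199 = \frac{1}{1 \sqrt{9}} + 199 = \frac{1}{1 \cdot 3} + 199 = \frac{1}{3} + 199 = \frac{598}{3}$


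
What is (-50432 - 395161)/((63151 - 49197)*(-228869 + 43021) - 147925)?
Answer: 445593/2593470917 ≈ 0.00017181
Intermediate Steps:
(-50432 - 395161)/((63151 - 49197)*(-228869 + 43021) - 147925) = -445593/(13954*(-185848) - 147925) = -445593/(-2593322992 - 147925) = -445593/(-2593470917) = -445593*(-1/2593470917) = 445593/2593470917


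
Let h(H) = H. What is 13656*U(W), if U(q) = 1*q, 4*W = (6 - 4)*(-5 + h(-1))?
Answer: -40968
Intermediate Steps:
W = -3 (W = ((6 - 4)*(-5 - 1))/4 = (2*(-6))/4 = (1/4)*(-12) = -3)
U(q) = q
13656*U(W) = 13656*(-3) = -40968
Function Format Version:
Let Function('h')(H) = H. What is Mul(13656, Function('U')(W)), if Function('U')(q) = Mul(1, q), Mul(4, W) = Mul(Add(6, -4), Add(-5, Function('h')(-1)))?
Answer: -40968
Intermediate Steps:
W = -3 (W = Mul(Rational(1, 4), Mul(Add(6, -4), Add(-5, -1))) = Mul(Rational(1, 4), Mul(2, -6)) = Mul(Rational(1, 4), -12) = -3)
Function('U')(q) = q
Mul(13656, Function('U')(W)) = Mul(13656, -3) = -40968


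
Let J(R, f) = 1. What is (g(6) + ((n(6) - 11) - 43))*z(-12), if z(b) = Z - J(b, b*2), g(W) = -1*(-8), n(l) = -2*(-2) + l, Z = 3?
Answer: -72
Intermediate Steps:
n(l) = 4 + l
g(W) = 8
z(b) = 2 (z(b) = 3 - 1*1 = 3 - 1 = 2)
(g(6) + ((n(6) - 11) - 43))*z(-12) = (8 + (((4 + 6) - 11) - 43))*2 = (8 + ((10 - 11) - 43))*2 = (8 + (-1 - 43))*2 = (8 - 44)*2 = -36*2 = -72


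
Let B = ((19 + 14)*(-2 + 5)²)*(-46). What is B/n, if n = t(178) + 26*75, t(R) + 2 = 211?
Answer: -13662/2159 ≈ -6.3279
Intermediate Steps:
t(R) = 209 (t(R) = -2 + 211 = 209)
n = 2159 (n = 209 + 26*75 = 209 + 1950 = 2159)
B = -13662 (B = (33*3²)*(-46) = (33*9)*(-46) = 297*(-46) = -13662)
B/n = -13662/2159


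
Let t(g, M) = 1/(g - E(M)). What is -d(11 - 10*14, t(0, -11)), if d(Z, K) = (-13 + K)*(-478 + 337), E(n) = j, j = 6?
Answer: -3713/2 ≈ -1856.5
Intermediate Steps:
E(n) = 6
t(g, M) = 1/(-6 + g) (t(g, M) = 1/(g - 1*6) = 1/(g - 6) = 1/(-6 + g))
d(Z, K) = 1833 - 141*K (d(Z, K) = (-13 + K)*(-141) = 1833 - 141*K)
-d(11 - 10*14, t(0, -11)) = -(1833 - 141/(-6 + 0)) = -(1833 - 141/(-6)) = -(1833 - 141*(-⅙)) = -(1833 + 47/2) = -1*3713/2 = -3713/2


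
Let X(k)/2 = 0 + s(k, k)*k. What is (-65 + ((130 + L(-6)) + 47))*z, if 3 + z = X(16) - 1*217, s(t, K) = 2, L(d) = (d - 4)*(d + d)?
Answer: -36192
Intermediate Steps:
L(d) = 2*d*(-4 + d) (L(d) = (-4 + d)*(2*d) = 2*d*(-4 + d))
X(k) = 4*k (X(k) = 2*(0 + 2*k) = 2*(2*k) = 4*k)
z = -156 (z = -3 + (4*16 - 1*217) = -3 + (64 - 217) = -3 - 153 = -156)
(-65 + ((130 + L(-6)) + 47))*z = (-65 + ((130 + 2*(-6)*(-4 - 6)) + 47))*(-156) = (-65 + ((130 + 2*(-6)*(-10)) + 47))*(-156) = (-65 + ((130 + 120) + 47))*(-156) = (-65 + (250 + 47))*(-156) = (-65 + 297)*(-156) = 232*(-156) = -36192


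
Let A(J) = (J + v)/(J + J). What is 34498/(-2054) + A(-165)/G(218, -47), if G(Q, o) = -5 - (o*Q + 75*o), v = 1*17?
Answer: -19589565056/1166358765 ≈ -16.795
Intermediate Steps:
v = 17
G(Q, o) = -5 - 75*o - Q*o (G(Q, o) = -5 - (Q*o + 75*o) = -5 - (75*o + Q*o) = -5 + (-75*o - Q*o) = -5 - 75*o - Q*o)
A(J) = (17 + J)/(2*J) (A(J) = (J + 17)/(J + J) = (17 + J)/((2*J)) = (17 + J)*(1/(2*J)) = (17 + J)/(2*J))
34498/(-2054) + A(-165)/G(218, -47) = 34498/(-2054) + ((1/2)*(17 - 165)/(-165))/(-5 - 75*(-47) - 1*218*(-47)) = 34498*(-1/2054) + ((1/2)*(-1/165)*(-148))/(-5 + 3525 + 10246) = -17249/1027 + (74/165)/13766 = -17249/1027 + (74/165)*(1/13766) = -17249/1027 + 37/1135695 = -19589565056/1166358765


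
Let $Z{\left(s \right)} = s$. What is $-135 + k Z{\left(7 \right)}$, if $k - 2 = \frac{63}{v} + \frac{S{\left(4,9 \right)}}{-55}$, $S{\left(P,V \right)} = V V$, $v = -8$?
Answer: $- \frac{82031}{440} \approx -186.43$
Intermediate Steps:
$S{\left(P,V \right)} = V^{2}$
$k = - \frac{3233}{440}$ ($k = 2 + \left(\frac{63}{-8} + \frac{9^{2}}{-55}\right) = 2 + \left(63 \left(- \frac{1}{8}\right) + 81 \left(- \frac{1}{55}\right)\right) = 2 - \frac{4113}{440} = - \frac{3233}{440} \approx -7.3477$)
$-135 + k Z{\left(7 \right)} = -135 - \frac{22631}{440} = - \frac{82031}{440}$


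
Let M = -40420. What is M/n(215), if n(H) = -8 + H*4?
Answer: -10105/213 ≈ -47.441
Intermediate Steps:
n(H) = -8 + 4*H
M/n(215) = -40420/(-8 + 4*215) = -40420/(-8 + 860) = -40420/852 = -40420*1/852 = -10105/213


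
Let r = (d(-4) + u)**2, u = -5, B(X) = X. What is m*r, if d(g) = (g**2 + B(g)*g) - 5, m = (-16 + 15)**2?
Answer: 484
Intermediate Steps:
m = 1 (m = (-1)**2 = 1)
d(g) = -5 + 2*g**2 (d(g) = (g**2 + g*g) - 5 = (g**2 + g**2) - 5 = 2*g**2 - 5 = -5 + 2*g**2)
r = 484 (r = ((-5 + 2*(-4)**2) - 5)**2 = ((-5 + 2*16) - 5)**2 = ((-5 + 32) - 5)**2 = (27 - 5)**2 = 22**2 = 484)
m*r = 1*484 = 484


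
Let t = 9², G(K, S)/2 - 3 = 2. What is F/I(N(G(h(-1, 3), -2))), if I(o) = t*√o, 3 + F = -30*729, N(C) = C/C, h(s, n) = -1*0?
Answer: -7291/27 ≈ -270.04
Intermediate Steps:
h(s, n) = 0
G(K, S) = 10 (G(K, S) = 6 + 2*2 = 6 + 4 = 10)
N(C) = 1
F = -21873 (F = -3 - 30*729 = -3 - 21870 = -21873)
t = 81
I(o) = 81*√o
F/I(N(G(h(-1, 3), -2))) = -21873/(81*√1) = -21873/(81*1) = -21873/81 = -21873*1/81 = -7291/27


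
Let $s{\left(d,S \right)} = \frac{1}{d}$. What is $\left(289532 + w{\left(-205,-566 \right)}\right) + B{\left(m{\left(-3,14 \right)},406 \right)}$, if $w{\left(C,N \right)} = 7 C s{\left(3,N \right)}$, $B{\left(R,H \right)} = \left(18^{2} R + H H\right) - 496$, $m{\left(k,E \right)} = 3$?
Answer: $\frac{1363097}{3} \approx 4.5437 \cdot 10^{5}$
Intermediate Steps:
$B{\left(R,H \right)} = -496 + H^{2} + 324 R$ ($B{\left(R,H \right)} = \left(324 R + H^{2}\right) - 496 = \left(H^{2} + 324 R\right) - 496 = -496 + H^{2} + 324 R$)
$w{\left(C,N \right)} = \frac{7 C}{3}$
$\left(289532 + w{\left(-205,-566 \right)}\right) + B{\left(m{\left(-3,14 \right)},406 \right)} = \left(289532 + \frac{7}{3} \left(-205\right)\right) + \left(-496 + 406^{2} + 324 \cdot 3\right) = \left(289532 - \frac{1435}{3}\right) + \left(-496 + 164836 + 972\right) = \frac{867161}{3} + 165312 = \frac{1363097}{3}$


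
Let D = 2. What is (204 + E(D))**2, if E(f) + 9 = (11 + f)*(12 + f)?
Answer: 142129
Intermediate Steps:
E(f) = -9 + (11 + f)*(12 + f)
(204 + E(D))**2 = (204 + (123 + 2**2 + 23*2))**2 = (204 + (123 + 4 + 46))**2 = (204 + 173)**2 = 377**2 = 142129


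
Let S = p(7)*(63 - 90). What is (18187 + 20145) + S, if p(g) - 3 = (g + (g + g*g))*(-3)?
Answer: 43354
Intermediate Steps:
p(g) = 3 - 6*g - 3*g**2 (p(g) = 3 + (g + (g + g*g))*(-3) = 3 + (g + (g + g**2))*(-3) = 3 + (g**2 + 2*g)*(-3) = 3 + (-6*g - 3*g**2) = 3 - 6*g - 3*g**2)
S = 5022 (S = (3 - 6*7 - 3*7**2)*(63 - 90) = (3 - 42 - 3*49)*(-27) = (3 - 42 - 147)*(-27) = -186*(-27) = 5022)
(18187 + 20145) + S = (18187 + 20145) + 5022 = 38332 + 5022 = 43354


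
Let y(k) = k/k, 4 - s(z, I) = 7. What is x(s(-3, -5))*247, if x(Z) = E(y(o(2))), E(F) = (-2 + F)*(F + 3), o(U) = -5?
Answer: -988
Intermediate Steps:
s(z, I) = -3 (s(z, I) = 4 - 1*7 = 4 - 7 = -3)
y(k) = 1
E(F) = (-2 + F)*(3 + F)
x(Z) = -4 (x(Z) = -6 + 1 + 1² = -6 + 1 + 1 = -4)
x(s(-3, -5))*247 = -4*247 = -988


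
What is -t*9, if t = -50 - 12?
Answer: 558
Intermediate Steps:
t = -62
-t*9 = -1*(-62)*9 = 62*9 = 558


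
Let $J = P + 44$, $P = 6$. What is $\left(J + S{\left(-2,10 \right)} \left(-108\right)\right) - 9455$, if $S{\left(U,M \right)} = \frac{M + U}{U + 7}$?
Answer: $- \frac{47889}{5} \approx -9577.8$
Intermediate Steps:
$S{\left(U,M \right)} = \frac{M + U}{7 + U}$
$J = 50$ ($J = 6 + 44 = 50$)
$\left(J + S{\left(-2,10 \right)} \left(-108\right)\right) - 9455 = \left(50 + \frac{10 - 2}{7 - 2} \left(-108\right)\right) - 9455 = \left(50 + \frac{1}{5} \cdot 8 \left(-108\right)\right) - 9455 = \left(50 + \frac{8}{5} \left(-108\right)\right) - 9455 = \left(50 - \frac{864}{5}\right) - 9455 = - \frac{614}{5} - 9455 = - \frac{47889}{5}$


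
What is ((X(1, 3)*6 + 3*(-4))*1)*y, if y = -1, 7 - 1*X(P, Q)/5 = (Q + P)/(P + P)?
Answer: -138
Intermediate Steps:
X(P, Q) = 35 - 5*(P + Q)/(2*P) (X(P, Q) = 35 - 5*(Q + P)/(P + P) = 35 - 5*(P + Q)/(2*P))
((X(1, 3)*6 + 3*(-4))*1)*y = ((((5/2)*(-1*3 + 13*1)/1)*6 + 3*(-4))*1)*(-1) = ((((5/2)*1*(-3 + 13))*6 - 12)*1)*(-1) = ((((5/2)*1*10)*6 - 12)*1)*(-1) = ((25*6 - 12)*1)*(-1) = ((150 - 12)*1)*(-1) = (138*1)*(-1) = 138*(-1) = -138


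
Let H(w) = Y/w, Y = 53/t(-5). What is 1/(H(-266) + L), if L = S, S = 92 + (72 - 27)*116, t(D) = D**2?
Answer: 6650/35324747 ≈ 0.00018825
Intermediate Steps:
Y = 53/25 (Y = 53/((-5)**2) = 53/25 ≈ 2.1200)
H(w) = 53/(25*w)
S = 5312 (S = 92 + 45*116 = 92 + 5220 = 5312)
L = 5312
1/(H(-266) + L) = 1/((53/25)/(-266) + 5312) = 1/((53/25)*(-1/266) + 5312) = 1/(-53/6650 + 5312) = 1/(35324747/6650) = 6650/35324747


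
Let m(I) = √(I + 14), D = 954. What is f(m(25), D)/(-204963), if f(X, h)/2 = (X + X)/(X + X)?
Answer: -2/204963 ≈ -9.7579e-6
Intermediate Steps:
m(I) = √(14 + I)
f(X, h) = 2 (f(X, h) = 2*((X + X)/(X + X)) = 2*((2*X)/((2*X))) = 2*((2*X)*(1/(2*X))) = 2*1 = 2)
f(m(25), D)/(-204963) = 2/(-204963) = 2*(-1/204963) = -2/204963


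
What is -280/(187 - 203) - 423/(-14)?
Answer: 334/7 ≈ 47.714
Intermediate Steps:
-280/(187 - 203) - 423/(-14) = -280/(-16) - 423*(-1/14) = -280*(-1/16) + 423/14 = 35/2 + 423/14 = 334/7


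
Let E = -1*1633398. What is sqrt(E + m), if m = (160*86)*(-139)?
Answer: I*sqrt(3546038) ≈ 1883.1*I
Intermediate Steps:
m = -1912640 (m = 13760*(-139) = -1912640)
E = -1633398
sqrt(E + m) = sqrt(-1633398 - 1912640) = sqrt(-3546038) = I*sqrt(3546038)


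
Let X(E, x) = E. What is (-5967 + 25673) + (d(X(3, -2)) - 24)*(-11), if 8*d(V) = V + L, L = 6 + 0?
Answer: 159661/8 ≈ 19958.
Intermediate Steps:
L = 6
d(V) = 3/4 + V/8 (d(V) = (V + 6)/8 = (6 + V)/8 = 3/4 + V/8)
(-5967 + 25673) + (d(X(3, -2)) - 24)*(-11) = (-5967 + 25673) + ((3/4 + (1/8)*3) - 24)*(-11) = 19706 + ((3/4 + 3/8) - 24)*(-11) = 19706 + (9/8 - 24)*(-11) = 19706 - 183/8*(-11) = 19706 + 2013/8 = 159661/8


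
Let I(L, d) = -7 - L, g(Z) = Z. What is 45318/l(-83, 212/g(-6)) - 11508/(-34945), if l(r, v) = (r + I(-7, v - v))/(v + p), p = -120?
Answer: 2963766848/34945 ≈ 84812.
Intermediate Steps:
l(r, v) = r/(-120 + v) (l(r, v) = (r + (-7 - 1*(-7)))/(v - 120) = (r + (-7 + 7))/(-120 + v) = (r + 0)/(-120 + v) = r/(-120 + v))
45318/l(-83, 212/g(-6)) - 11508/(-34945) = 45318/((-83/(-120 + 212/(-6)))) - 11508/(-34945) = 45318/((-83/(-120 + 212*(-1/6)))) - 11508*(-1/34945) = 45318/((-83/(-120 - 106/3))) + 11508/34945 = 45318/((-83/(-466/3))) + 11508/34945 = 45318/((-83*(-3/466))) + 11508/34945 = 45318/(249/466) + 11508/34945 = 45318*(466/249) + 11508/34945 = 84812 + 11508/34945 = 2963766848/34945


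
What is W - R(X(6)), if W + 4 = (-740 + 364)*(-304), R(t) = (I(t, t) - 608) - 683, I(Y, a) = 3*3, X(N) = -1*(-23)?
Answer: 115582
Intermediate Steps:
X(N) = 23
I(Y, a) = 9
R(t) = -1282 (R(t) = (9 - 608) - 683 = -599 - 683 = -1282)
W = 114300 (W = -4 + (-740 + 364)*(-304) = -4 - 376*(-304) = -4 + 114304 = 114300)
W - R(X(6)) = 114300 - 1*(-1282) = 114300 + 1282 = 115582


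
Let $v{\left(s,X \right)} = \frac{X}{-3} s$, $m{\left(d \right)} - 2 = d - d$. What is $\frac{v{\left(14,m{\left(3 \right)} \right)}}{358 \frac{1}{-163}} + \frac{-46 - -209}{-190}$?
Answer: $\frac{346049}{102030} \approx 3.3916$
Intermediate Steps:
$m{\left(d \right)} = 2$ ($m{\left(d \right)} = 2 + \left(d - d\right) = 2 + 0 = 2$)
$v{\left(s,X \right)} = - \frac{X s}{3}$ ($v{\left(s,X \right)} = X \left(- \frac{1}{3}\right) s = - \frac{X}{3} s = - \frac{X s}{3}$)
$\frac{v{\left(14,m{\left(3 \right)} \right)}}{358 \frac{1}{-163}} + \frac{-46 - -209}{-190} = \frac{\left(- \frac{1}{3}\right) 2 \cdot 14}{358 \frac{1}{-163}} + \frac{-46 - -209}{-190} = - \frac{28}{3 \cdot 358 \left(- \frac{1}{163}\right)} + \left(-46 + 209\right) \left(- \frac{1}{190}\right) = - \frac{28}{3 \left(- \frac{358}{163}\right)} + 163 \left(- \frac{1}{190}\right) = \left(- \frac{28}{3}\right) \left(- \frac{163}{358}\right) - \frac{163}{190} = \frac{2282}{537} - \frac{163}{190} = \frac{346049}{102030}$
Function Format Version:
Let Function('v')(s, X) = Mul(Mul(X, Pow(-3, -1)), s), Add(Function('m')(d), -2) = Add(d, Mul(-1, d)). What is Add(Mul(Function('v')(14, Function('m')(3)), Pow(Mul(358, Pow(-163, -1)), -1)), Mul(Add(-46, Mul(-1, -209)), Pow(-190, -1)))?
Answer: Rational(346049, 102030) ≈ 3.3916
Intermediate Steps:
Function('m')(d) = 2 (Function('m')(d) = Add(2, Add(d, Mul(-1, d))) = Add(2, 0) = 2)
Function('v')(s, X) = Mul(Rational(-1, 3), X, s) (Function('v')(s, X) = Mul(Mul(X, Rational(-1, 3)), s) = Mul(Mul(Rational(-1, 3), X), s) = Mul(Rational(-1, 3), X, s))
Add(Mul(Function('v')(14, Function('m')(3)), Pow(Mul(358, Pow(-163, -1)), -1)), Mul(Add(-46, Mul(-1, -209)), Pow(-190, -1))) = Add(Mul(Mul(Rational(-1, 3), 2, 14), Pow(Mul(358, Pow(-163, -1)), -1)), Mul(Add(-46, Mul(-1, -209)), Pow(-190, -1))) = Add(Mul(Rational(-28, 3), Pow(Mul(358, Rational(-1, 163)), -1)), Mul(Add(-46, 209), Rational(-1, 190))) = Add(Mul(Rational(-28, 3), Pow(Rational(-358, 163), -1)), Mul(163, Rational(-1, 190))) = Add(Mul(Rational(-28, 3), Rational(-163, 358)), Rational(-163, 190)) = Add(Rational(2282, 537), Rational(-163, 190)) = Rational(346049, 102030)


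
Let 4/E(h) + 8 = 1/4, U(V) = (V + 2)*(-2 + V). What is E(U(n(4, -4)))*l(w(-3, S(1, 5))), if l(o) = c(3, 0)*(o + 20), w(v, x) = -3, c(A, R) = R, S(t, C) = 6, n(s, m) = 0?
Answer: 0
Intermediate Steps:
U(V) = (-2 + V)*(2 + V) (U(V) = (2 + V)*(-2 + V) = (-2 + V)*(2 + V))
l(o) = 0 (l(o) = 0*(o + 20) = 0*(20 + o) = 0)
E(h) = -16/31 (E(h) = 4/(-8 + 1/4) = 4/(-8 + ¼) = 4/(-31/4) = 4*(-4/31) = -16/31)
E(U(n(4, -4)))*l(w(-3, S(1, 5))) = -16/31*0 = 0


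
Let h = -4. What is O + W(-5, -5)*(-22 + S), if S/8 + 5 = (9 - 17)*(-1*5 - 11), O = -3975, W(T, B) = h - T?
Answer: -3013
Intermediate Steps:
W(T, B) = -4 - T
S = 984 (S = -40 + 8*((9 - 17)*(-1*5 - 11)) = -40 + 8*(-8*(-5 - 11)) = -40 + 8*(-8*(-16)) = -40 + 8*128 = -40 + 1024 = 984)
O + W(-5, -5)*(-22 + S) = -3975 + (-4 - 1*(-5))*(-22 + 984) = -3975 + (-4 + 5)*962 = -3975 + 1*962 = -3975 + 962 = -3013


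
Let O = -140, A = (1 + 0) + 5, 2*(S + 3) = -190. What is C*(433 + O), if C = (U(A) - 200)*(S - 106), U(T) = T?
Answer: 11595768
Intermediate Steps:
S = -98 (S = -3 + (1/2)*(-190) = -3 - 95 = -98)
A = 6 (A = 1 + 5 = 6)
C = 39576 (C = (6 - 200)*(-98 - 106) = -194*(-204) = 39576)
C*(433 + O) = 39576*(433 - 140) = 39576*293 = 11595768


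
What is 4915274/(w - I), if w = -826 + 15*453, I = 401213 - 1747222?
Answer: 2457637/675989 ≈ 3.6356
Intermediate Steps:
I = -1346009
w = 5969 (w = -826 + 6795 = 5969)
4915274/(w - I) = 4915274/(5969 - 1*(-1346009)) = 4915274/(5969 + 1346009) = 4915274/1351978 = 4915274*(1/1351978) = 2457637/675989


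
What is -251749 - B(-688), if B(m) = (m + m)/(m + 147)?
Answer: -136197585/541 ≈ -2.5175e+5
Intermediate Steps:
B(m) = 2*m/(147 + m) (B(m) = (2*m)/(147 + m) = 2*m/(147 + m))
-251749 - B(-688) = -251749 - 2*(-688)/(147 - 688) = -251749 - 2*(-688)/(-541) = -251749 - 2*(-688)*(-1)/541 = -251749 - 1*1376/541 = -251749 - 1376/541 = -136197585/541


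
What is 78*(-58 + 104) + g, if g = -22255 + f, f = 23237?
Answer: 4570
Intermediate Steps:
g = 982 (g = -22255 + 23237 = 982)
78*(-58 + 104) + g = 78*(-58 + 104) + 982 = 78*46 + 982 = 3588 + 982 = 4570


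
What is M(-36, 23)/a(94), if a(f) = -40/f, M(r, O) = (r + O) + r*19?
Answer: 32759/20 ≈ 1637.9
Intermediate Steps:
M(r, O) = O + 20*r (M(r, O) = (O + r) + 19*r = O + 20*r)
M(-36, 23)/a(94) = (23 + 20*(-36))/((-40/94)) = (23 - 720)/((-40*1/94)) = -697/(-20/47) = -697*(-47/20) = 32759/20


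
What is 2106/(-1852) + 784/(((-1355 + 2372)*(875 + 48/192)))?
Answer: -3746320465/3297038742 ≈ -1.1363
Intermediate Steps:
2106/(-1852) + 784/(((-1355 + 2372)*(875 + 48/192))) = 2106*(-1/1852) + 784/((1017*(875 + 48*(1/192)))) = -1053/926 + 784/((1017*(875 + ¼))) = -1053/926 + 784/((1017*(3501/4))) = -1053/926 + 784/(3560517/4) = -1053/926 + 784*(4/3560517) = -1053/926 + 3136/3560517 = -3746320465/3297038742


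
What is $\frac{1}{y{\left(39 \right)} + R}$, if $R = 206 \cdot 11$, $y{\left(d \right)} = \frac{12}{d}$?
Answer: $\frac{13}{29462} \approx 0.00044125$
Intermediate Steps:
$R = 2266$
$\frac{1}{y{\left(39 \right)} + R} = \frac{1}{\frac{12}{39} + 2266} = \frac{1}{12 \cdot \frac{1}{39} + 2266} = \frac{1}{\frac{4}{13} + 2266} = \frac{1}{\frac{29462}{13}} = \frac{13}{29462}$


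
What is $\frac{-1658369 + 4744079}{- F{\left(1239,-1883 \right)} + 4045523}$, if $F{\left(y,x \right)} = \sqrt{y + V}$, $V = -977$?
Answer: $\frac{4161103592110}{5455418781089} + \frac{1028570 \sqrt{262}}{5455418781089} \approx 0.76275$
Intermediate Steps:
$F{\left(y,x \right)} = \sqrt{-977 + y}$ ($F{\left(y,x \right)} = \sqrt{y - 977} = \sqrt{-977 + y}$)
$\frac{-1658369 + 4744079}{- F{\left(1239,-1883 \right)} + 4045523} = \frac{-1658369 + 4744079}{- \sqrt{-977 + 1239} + 4045523} = \frac{3085710}{- \sqrt{262} + 4045523} = \frac{3085710}{4045523 - \sqrt{262}}$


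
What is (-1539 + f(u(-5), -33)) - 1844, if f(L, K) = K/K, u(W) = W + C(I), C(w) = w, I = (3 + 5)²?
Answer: -3382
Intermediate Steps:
I = 64 (I = 8² = 64)
u(W) = 64 + W (u(W) = W + 64 = 64 + W)
f(L, K) = 1
(-1539 + f(u(-5), -33)) - 1844 = (-1539 + 1) - 1844 = -1538 - 1844 = -3382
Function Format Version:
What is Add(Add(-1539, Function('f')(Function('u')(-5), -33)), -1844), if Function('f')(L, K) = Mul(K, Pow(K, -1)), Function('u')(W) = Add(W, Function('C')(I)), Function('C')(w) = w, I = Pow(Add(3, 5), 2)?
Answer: -3382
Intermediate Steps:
I = 64 (I = Pow(8, 2) = 64)
Function('u')(W) = Add(64, W) (Function('u')(W) = Add(W, 64) = Add(64, W))
Function('f')(L, K) = 1
Add(Add(-1539, Function('f')(Function('u')(-5), -33)), -1844) = Add(Add(-1539, 1), -1844) = Add(-1538, -1844) = -3382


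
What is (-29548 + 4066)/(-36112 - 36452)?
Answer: 4247/12094 ≈ 0.35117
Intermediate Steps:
(-29548 + 4066)/(-36112 - 36452) = -25482/(-72564) = -25482*(-1/72564) = 4247/12094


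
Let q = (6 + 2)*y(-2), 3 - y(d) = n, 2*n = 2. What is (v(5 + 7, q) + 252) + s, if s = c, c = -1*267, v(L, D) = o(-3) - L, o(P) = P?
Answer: -30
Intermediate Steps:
n = 1 (n = (½)*2 = 1)
y(d) = 2 (y(d) = 3 - 1*1 = 3 - 1 = 2)
q = 16 (q = (6 + 2)*2 = 8*2 = 16)
v(L, D) = -3 - L
c = -267
s = -267
(v(5 + 7, q) + 252) + s = ((-3 - (5 + 7)) + 252) - 267 = ((-3 - 1*12) + 252) - 267 = ((-3 - 12) + 252) - 267 = (-15 + 252) - 267 = 237 - 267 = -30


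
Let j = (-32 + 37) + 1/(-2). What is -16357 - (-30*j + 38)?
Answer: -16260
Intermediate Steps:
j = 9/2 (j = 5 - ½ = 9/2 ≈ 4.5000)
-16357 - (-30*j + 38) = -16357 - (-30*9/2 + 38) = -16357 - (-135 + 38) = -16357 - 1*(-97) = -16357 + 97 = -16260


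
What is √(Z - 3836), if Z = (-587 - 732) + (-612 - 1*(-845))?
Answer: I*√4922 ≈ 70.157*I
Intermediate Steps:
Z = -1086 (Z = -1319 + (-612 + 845) = -1319 + 233 = -1086)
√(Z - 3836) = √(-1086 - 3836) = √(-4922) = I*√4922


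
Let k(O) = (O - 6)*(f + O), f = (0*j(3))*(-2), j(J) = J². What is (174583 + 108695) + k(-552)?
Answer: 591294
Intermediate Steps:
f = 0 (f = (0*3²)*(-2) = (0*9)*(-2) = 0*(-2) = 0)
k(O) = O*(-6 + O) (k(O) = (O - 6)*(0 + O) = (-6 + O)*O = O*(-6 + O))
(174583 + 108695) + k(-552) = (174583 + 108695) - 552*(-6 - 552) = 283278 - 552*(-558) = 283278 + 308016 = 591294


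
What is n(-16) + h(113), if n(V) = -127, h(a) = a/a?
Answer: -126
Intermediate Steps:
h(a) = 1
n(-16) + h(113) = -127 + 1 = -126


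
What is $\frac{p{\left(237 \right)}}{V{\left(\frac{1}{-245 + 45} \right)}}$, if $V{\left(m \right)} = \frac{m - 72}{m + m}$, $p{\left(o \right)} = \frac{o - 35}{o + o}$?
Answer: $\frac{202}{3413037} \approx 5.9185 \cdot 10^{-5}$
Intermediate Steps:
$p{\left(o \right)} = \frac{-35 + o}{2 o}$
$V{\left(m \right)} = \frac{-72 + m}{2 m}$
$\frac{p{\left(237 \right)}}{V{\left(\frac{1}{-245 + 45} \right)}} = \frac{\frac{1}{2} \cdot \frac{1}{237} \left(-35 + 237\right)}{\frac{1}{2} \frac{1}{\frac{1}{-245 + 45}} \left(-72 + \frac{1}{-245 + 45}\right)} = \frac{\frac{1}{2} \cdot \frac{1}{237} \cdot 202}{\frac{1}{2} \frac{1}{\frac{1}{-200}} \left(-72 + \frac{1}{-200}\right)} = \frac{101}{237 \frac{-72 - \frac{1}{200}}{2 \left(- \frac{1}{200}\right)}} = \frac{101}{237 \cdot \frac{1}{2} \left(-200\right) \left(- \frac{14401}{200}\right)} = \frac{101}{237 \cdot \frac{14401}{2}} = \frac{101}{237} \cdot \frac{2}{14401} = \frac{202}{3413037}$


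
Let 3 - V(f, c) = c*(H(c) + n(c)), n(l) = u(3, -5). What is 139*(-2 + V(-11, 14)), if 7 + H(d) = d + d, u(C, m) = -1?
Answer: -38781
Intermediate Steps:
n(l) = -1
H(d) = -7 + 2*d (H(d) = -7 + (d + d) = -7 + 2*d)
V(f, c) = 3 - c*(-8 + 2*c) (V(f, c) = 3 - c*((-7 + 2*c) - 1) = 3 - c*(-8 + 2*c))
139*(-2 + V(-11, 14)) = 139*(-2 + (3 + 14 - 1*14*(-7 + 2*14))) = 139*(-2 + (3 + 14 - 1*14*(-7 + 28))) = 139*(-2 + (3 + 14 - 1*14*21)) = 139*(-2 + (3 + 14 - 294)) = 139*(-2 - 277) = 139*(-279) = -38781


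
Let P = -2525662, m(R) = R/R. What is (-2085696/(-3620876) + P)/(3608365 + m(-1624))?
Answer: -1143138354277/1633180731077 ≈ -0.69995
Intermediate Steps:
m(R) = 1
(-2085696/(-3620876) + P)/(3608365 + m(-1624)) = (-2085696/(-3620876) - 2525662)/(3608365 + 1) = (-2085696*(-1/3620876) - 2525662)/3608366 = (521424/905219 - 2525662)*(1/3608366) = -2286276708554/905219*1/3608366 = -1143138354277/1633180731077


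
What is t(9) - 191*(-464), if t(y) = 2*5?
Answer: 88634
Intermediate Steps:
t(y) = 10
t(9) - 191*(-464) = 10 - 191*(-464) = 10 + 88624 = 88634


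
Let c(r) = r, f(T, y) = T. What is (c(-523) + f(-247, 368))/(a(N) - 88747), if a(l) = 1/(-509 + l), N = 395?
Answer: 87780/10117159 ≈ 0.0086764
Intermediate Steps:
(c(-523) + f(-247, 368))/(a(N) - 88747) = (-523 - 247)/(1/(-509 + 395) - 88747) = -770/(1/(-114) - 88747) = -770/(-1/114 - 88747) = -770/(-10117159/114) = -770*(-114/10117159) = 87780/10117159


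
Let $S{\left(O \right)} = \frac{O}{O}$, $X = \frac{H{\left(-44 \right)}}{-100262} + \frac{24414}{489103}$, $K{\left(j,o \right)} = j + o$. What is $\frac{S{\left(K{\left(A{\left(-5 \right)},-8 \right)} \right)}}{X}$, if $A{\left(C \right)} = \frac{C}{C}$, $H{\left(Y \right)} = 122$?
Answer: $\frac{24519222493}{1194062951} \approx 20.534$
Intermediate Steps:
$A{\left(C \right)} = 1$
$X = \frac{1194062951}{24519222493}$ ($X = \frac{122}{-100262} + \frac{24414}{489103} = 122 \left(- \frac{1}{100262}\right) + 24414 \cdot \frac{1}{489103} = - \frac{61}{50131} + \frac{24414}{489103} = \frac{1194062951}{24519222493} \approx 0.048699$)
$S{\left(O \right)} = 1$
$\frac{S{\left(K{\left(A{\left(-5 \right)},-8 \right)} \right)}}{X} = 1 \frac{1}{\frac{1194062951}{24519222493}} = 1 \cdot \frac{24519222493}{1194062951} = \frac{24519222493}{1194062951}$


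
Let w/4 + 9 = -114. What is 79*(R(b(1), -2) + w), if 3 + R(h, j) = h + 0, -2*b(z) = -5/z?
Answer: -77815/2 ≈ -38908.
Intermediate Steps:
w = -492 (w = -36 + 4*(-114) = -36 - 456 = -492)
b(z) = 5/(2*z) (b(z) = -(-5)/(2*z) = 5/(2*z))
R(h, j) = -3 + h (R(h, j) = -3 + (h + 0) = -3 + h)
79*(R(b(1), -2) + w) = 79*((-3 + (5/2)/1) - 492) = 79*((-3 + (5/2)*1) - 492) = 79*((-3 + 5/2) - 492) = 79*(-½ - 492) = 79*(-985/2) = -77815/2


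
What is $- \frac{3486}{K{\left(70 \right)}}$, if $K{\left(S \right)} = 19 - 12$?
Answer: $-498$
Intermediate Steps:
$K{\left(S \right)} = 7$ ($K{\left(S \right)} = 19 - 12 = 7$)
$- \frac{3486}{K{\left(70 \right)}} = - \frac{3486}{7} = \left(-3486\right) \frac{1}{7} = -498$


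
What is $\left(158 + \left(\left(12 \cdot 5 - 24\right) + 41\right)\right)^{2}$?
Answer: $55225$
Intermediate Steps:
$\left(158 + \left(\left(12 \cdot 5 - 24\right) + 41\right)\right)^{2} = \left(158 + \left(\left(60 - 24\right) + 41\right)\right)^{2} = \left(158 + \left(36 + 41\right)\right)^{2} = \left(158 + 77\right)^{2} = 235^{2} = 55225$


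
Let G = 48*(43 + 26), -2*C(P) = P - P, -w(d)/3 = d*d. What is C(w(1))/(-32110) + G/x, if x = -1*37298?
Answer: -1656/18649 ≈ -0.088798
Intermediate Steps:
w(d) = -3*d² (w(d) = -3*d*d = -3*d²)
x = -37298
C(P) = 0 (C(P) = -(P - P)/2 = -½*0 = 0)
G = 3312 (G = 48*69 = 3312)
C(w(1))/(-32110) + G/x = 0/(-32110) + 3312/(-37298) = 0*(-1/32110) + 3312*(-1/37298) = 0 - 1656/18649 = -1656/18649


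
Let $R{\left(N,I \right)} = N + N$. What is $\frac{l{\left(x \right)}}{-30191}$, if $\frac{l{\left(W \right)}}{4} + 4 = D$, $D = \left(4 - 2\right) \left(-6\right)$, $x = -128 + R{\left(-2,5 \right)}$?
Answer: $\frac{64}{30191} \approx 0.0021198$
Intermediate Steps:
$R{\left(N,I \right)} = 2 N$
$x = -132$ ($x = -128 + 2 \left(-2\right) = -128 - 4 = -132$)
$D = -12$ ($D = 2 \left(-6\right) = -12$)
$l{\left(W \right)} = -64$ ($l{\left(W \right)} = -16 + 4 \left(-12\right) = -16 - 48 = -64$)
$\frac{l{\left(x \right)}}{-30191} = - \frac{64}{-30191} = \left(-64\right) \left(- \frac{1}{30191}\right) = \frac{64}{30191}$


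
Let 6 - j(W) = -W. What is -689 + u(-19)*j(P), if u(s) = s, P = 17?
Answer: -1126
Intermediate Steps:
j(W) = 6 + W (j(W) = 6 - (-1)*W = 6 + W)
-689 + u(-19)*j(P) = -689 - 19*(6 + 17) = -689 - 19*23 = -689 - 437 = -1126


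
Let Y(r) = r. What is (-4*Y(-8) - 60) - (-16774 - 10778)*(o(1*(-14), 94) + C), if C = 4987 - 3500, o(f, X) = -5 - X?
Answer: 38242148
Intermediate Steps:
C = 1487
(-4*Y(-8) - 60) - (-16774 - 10778)*(o(1*(-14), 94) + C) = (-4*(-8) - 60) - (-16774 - 10778)*((-5 - 1*94) + 1487) = (32 - 60) - (-27552)*((-5 - 94) + 1487) = -28 - (-27552)*(-99 + 1487) = -28 - (-27552)*1388 = -28 - 1*(-38242176) = -28 + 38242176 = 38242148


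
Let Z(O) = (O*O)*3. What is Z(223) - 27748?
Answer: 121439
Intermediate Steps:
Z(O) = 3*O² (Z(O) = O²*3 = 3*O²)
Z(223) - 27748 = 3*223² - 27748 = 3*49729 - 27748 = 149187 - 27748 = 121439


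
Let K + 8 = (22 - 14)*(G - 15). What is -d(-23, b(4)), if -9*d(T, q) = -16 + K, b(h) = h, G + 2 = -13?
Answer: -88/3 ≈ -29.333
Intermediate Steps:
G = -15 (G = -2 - 13 = -15)
K = -248 (K = -8 + (22 - 14)*(-15 - 15) = -8 + 8*(-30) = -8 - 240 = -248)
d(T, q) = 88/3 (d(T, q) = -(-16 - 248)/9 = -⅑*(-264) = 88/3)
-d(-23, b(4)) = -1*88/3 = -88/3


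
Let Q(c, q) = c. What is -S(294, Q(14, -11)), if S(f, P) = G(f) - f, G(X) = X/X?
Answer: 293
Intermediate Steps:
G(X) = 1
S(f, P) = 1 - f
-S(294, Q(14, -11)) = -(1 - 1*294) = -(1 - 294) = -1*(-293) = 293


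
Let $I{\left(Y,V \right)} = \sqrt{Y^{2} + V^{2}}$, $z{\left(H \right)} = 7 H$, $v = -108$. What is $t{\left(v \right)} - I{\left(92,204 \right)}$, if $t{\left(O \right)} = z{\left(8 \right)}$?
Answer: $56 - 4 \sqrt{3130} \approx -167.79$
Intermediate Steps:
$I{\left(Y,V \right)} = \sqrt{V^{2} + Y^{2}}$
$t{\left(O \right)} = 56$ ($t{\left(O \right)} = 7 \cdot 8 = 56$)
$t{\left(v \right)} - I{\left(92,204 \right)} = 56 - \sqrt{204^{2} + 92^{2}} = 56 - \sqrt{41616 + 8464} = 56 - \sqrt{50080} = 56 - 4 \sqrt{3130}$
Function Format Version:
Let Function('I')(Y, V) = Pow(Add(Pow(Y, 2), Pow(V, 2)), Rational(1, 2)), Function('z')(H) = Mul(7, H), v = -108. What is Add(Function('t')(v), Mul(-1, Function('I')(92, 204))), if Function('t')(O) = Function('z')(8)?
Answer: Add(56, Mul(-4, Pow(3130, Rational(1, 2)))) ≈ -167.79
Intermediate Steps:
Function('I')(Y, V) = Pow(Add(Pow(V, 2), Pow(Y, 2)), Rational(1, 2))
Function('t')(O) = 56 (Function('t')(O) = Mul(7, 8) = 56)
Add(Function('t')(v), Mul(-1, Function('I')(92, 204))) = Add(56, Mul(-1, Pow(Add(Pow(204, 2), Pow(92, 2)), Rational(1, 2)))) = Add(56, Mul(-1, Pow(Add(41616, 8464), Rational(1, 2)))) = Add(56, Mul(-1, Pow(50080, Rational(1, 2)))) = Add(56, Mul(-1, Mul(4, Pow(3130, Rational(1, 2))))) = Add(56, Mul(-4, Pow(3130, Rational(1, 2))))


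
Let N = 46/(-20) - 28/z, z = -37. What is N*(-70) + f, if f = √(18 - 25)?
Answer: 3997/37 + I*√7 ≈ 108.03 + 2.6458*I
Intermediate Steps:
N = -571/370 (N = 46/(-20) - 28/(-37) = 46*(-1/20) - 28*(-1/37) = -23/10 + 28/37 = -571/370 ≈ -1.5432)
f = I*√7 (f = √(-7) = I*√7 ≈ 2.6458*I)
N*(-70) + f = -571/370*(-70) + I*√7 = 3997/37 + I*√7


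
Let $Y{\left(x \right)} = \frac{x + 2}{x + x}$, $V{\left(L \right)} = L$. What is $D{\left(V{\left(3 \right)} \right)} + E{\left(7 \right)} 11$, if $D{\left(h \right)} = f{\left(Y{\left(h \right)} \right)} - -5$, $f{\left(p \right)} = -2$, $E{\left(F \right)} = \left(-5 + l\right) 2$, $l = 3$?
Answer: $-41$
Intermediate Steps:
$Y{\left(x \right)} = \frac{2 + x}{2 x}$
$E{\left(F \right)} = -4$ ($E{\left(F \right)} = \left(-5 + 3\right) 2 = \left(-2\right) 2 = -4$)
$D{\left(h \right)} = 3$ ($D{\left(h \right)} = -2 - -5 = -2 + 5 = 3$)
$D{\left(V{\left(3 \right)} \right)} + E{\left(7 \right)} 11 = 3 - 44 = -41$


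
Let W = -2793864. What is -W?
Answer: 2793864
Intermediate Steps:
-W = -1*(-2793864) = 2793864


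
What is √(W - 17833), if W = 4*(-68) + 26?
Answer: I*√18079 ≈ 134.46*I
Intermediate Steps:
W = -246 (W = -272 + 26 = -246)
√(W - 17833) = √(-246 - 17833) = √(-18079) = I*√18079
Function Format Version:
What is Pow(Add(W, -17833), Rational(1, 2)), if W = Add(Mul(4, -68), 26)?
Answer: Mul(I, Pow(18079, Rational(1, 2))) ≈ Mul(134.46, I)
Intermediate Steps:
W = -246 (W = Add(-272, 26) = -246)
Pow(Add(W, -17833), Rational(1, 2)) = Pow(Add(-246, -17833), Rational(1, 2)) = Pow(-18079, Rational(1, 2)) = Mul(I, Pow(18079, Rational(1, 2)))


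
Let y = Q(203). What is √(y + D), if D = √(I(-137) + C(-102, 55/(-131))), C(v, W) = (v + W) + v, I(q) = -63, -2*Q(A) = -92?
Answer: √(789406 + 262*I*√1147298)/131 ≈ 6.8855 + 1.1875*I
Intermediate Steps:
Q(A) = 46 (Q(A) = -½*(-92) = 46)
C(v, W) = W + 2*v (C(v, W) = (W + v) + v = W + 2*v)
y = 46
D = 2*I*√1147298/131 (D = √(-63 + (55/(-131) + 2*(-102))) = √(-63 + (55*(-1/131) - 204)) = √(-63 + (-55/131 - 204)) = √(-63 - 26779/131) = √(-35032/131) = 2*I*√1147298/131 ≈ 16.353*I)
√(y + D) = √(46 + 2*I*√1147298/131)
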